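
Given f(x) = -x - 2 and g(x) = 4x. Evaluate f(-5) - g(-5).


f(-5) = 3
g(-5) = -20
Difference = 23

23


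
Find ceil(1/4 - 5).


1/4 = 0.25
0.25 - 5 = -4.75
ceil(-4.75) = -4

-4


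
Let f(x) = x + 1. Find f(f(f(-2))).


f(-2) = -1
f(-1) = 0
f(0) = 1

1


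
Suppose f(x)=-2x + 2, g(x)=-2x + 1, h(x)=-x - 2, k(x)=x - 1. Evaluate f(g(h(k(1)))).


k(1) = 0
h(0) = -2
g(-2) = 5
f(5) = -8

-8


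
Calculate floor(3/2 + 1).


3/2 = 1.5
1.5 + 1 = 2.5
floor(2.5) = 2

2


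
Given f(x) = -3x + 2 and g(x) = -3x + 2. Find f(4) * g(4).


f(4) = -10
g(4) = -10
Product = 100

100


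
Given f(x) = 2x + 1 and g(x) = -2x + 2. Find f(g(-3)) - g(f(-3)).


f(g(-3)) = 17
g(f(-3)) = 12
Difference = 5

5


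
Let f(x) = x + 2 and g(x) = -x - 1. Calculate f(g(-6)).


7


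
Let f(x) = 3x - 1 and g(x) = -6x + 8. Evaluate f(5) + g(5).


f(5) = 14
g(5) = -22
Sum = -8

-8


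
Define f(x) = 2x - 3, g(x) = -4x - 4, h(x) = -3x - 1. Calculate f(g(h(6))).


141


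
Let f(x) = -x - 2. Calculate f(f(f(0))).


f(0) = -2
f(-2) = 0
f(0) = -2

-2


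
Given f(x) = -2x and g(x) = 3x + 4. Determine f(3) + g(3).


f(3) = -6
g(3) = 13
Sum = 7

7


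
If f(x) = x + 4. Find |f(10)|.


f(10) = 14
|14| = 14

14


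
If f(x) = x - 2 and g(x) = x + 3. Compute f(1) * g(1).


f(1) = -1
g(1) = 4
Product = -4

-4


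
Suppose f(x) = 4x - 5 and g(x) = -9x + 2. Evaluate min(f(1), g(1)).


f(1) = -1
g(1) = -7
min = -7

-7


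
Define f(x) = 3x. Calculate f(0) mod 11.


f(0) = 0
0 mod 11 = 0

0


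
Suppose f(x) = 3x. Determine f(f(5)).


f(5) = 15
f(15) = 45

45


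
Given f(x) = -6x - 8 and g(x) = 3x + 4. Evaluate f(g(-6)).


g(-6) = -14
f(-14) = 76

76


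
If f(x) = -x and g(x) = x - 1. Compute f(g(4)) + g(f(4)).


f(g(4)) = -3
g(f(4)) = -5
Sum = -8

-8


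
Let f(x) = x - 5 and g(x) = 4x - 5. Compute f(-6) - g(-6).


f(-6) = -11
g(-6) = -29
Difference = 18

18


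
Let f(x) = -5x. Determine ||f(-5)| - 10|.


f(-5) = 25
|25| = 25
|25 - 10| = 15

15


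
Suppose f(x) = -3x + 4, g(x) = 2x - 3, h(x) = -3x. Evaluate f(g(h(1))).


h(1) = -3
g(-3) = -9
f(-9) = 31

31


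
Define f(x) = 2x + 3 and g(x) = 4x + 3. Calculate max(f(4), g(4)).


f(4) = 11
g(4) = 19
max = 19

19


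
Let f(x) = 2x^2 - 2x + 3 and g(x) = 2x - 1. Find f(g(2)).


g(2) = 3
f(3) = 2*(3)^2 - 2*(3) + 3 = 15

15


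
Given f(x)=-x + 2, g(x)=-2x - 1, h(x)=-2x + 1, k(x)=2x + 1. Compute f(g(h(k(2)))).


k(2) = 5
h(5) = -9
g(-9) = 17
f(17) = -15

-15


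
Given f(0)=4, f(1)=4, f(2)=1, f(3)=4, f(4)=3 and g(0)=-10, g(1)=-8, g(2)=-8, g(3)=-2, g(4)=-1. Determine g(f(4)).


f(4) = 3
g(3) = -2

-2


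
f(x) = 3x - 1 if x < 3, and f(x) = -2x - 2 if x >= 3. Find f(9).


9 satisfies x >= 3
f(9) = -20

-20


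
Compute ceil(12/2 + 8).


12/2 = 6
6 + 8 = 14
ceil(14) = 14

14


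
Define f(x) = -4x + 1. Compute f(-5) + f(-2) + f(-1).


f(-5) = 21
f(-2) = 9
f(-1) = 5
Sum = 35

35


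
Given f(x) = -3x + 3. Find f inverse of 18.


-5


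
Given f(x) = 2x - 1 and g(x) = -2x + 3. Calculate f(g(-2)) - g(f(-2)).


f(g(-2)) = 13
g(f(-2)) = 13
Difference = 0

0


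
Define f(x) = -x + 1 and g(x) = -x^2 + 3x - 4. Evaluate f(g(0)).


g(0) = -4
f(-4) = 5

5


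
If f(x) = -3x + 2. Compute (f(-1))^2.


f(-1) = 5
(5)^2 = 25

25


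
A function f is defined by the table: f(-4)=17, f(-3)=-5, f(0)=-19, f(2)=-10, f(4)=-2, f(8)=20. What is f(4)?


Reading from the table at x = 4

-2


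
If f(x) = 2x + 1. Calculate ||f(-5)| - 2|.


f(-5) = -9
|-9| = 9
|9 - 2| = 7

7


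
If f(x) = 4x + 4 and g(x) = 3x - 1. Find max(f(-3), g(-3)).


f(-3) = -8
g(-3) = -10
max = -8

-8


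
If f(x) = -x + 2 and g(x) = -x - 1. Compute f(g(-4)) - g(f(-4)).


f(g(-4)) = -1
g(f(-4)) = -7
Difference = 6

6


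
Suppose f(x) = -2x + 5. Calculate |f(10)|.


f(10) = -15
|-15| = 15

15


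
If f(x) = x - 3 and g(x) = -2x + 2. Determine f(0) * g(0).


f(0) = -3
g(0) = 2
Product = -6

-6


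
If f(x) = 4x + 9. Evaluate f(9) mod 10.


5


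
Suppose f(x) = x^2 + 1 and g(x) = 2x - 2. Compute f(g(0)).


g(0) = -2
f(-2) = 1*(-2)^2 + 1 = 5

5


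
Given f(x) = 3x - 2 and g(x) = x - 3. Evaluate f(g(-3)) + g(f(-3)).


f(g(-3)) = -20
g(f(-3)) = -14
Sum = -34

-34


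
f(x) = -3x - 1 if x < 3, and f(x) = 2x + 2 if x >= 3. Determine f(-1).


-1 satisfies x < 3
f(-1) = 2

2


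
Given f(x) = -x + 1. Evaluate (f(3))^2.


f(3) = -2
(-2)^2 = 4

4


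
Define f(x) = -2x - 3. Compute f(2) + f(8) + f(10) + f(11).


f(2) = -7
f(8) = -19
f(10) = -23
f(11) = -25
Sum = -74

-74


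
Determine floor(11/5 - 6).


11/5 = 2.2
2.2 - 6 = -3.8
floor(-3.8) = -4

-4


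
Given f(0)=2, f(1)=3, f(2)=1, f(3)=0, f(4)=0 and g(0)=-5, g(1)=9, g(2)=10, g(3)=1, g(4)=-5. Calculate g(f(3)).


-5


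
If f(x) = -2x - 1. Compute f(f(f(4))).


f(4) = -9
f(-9) = 17
f(17) = -35

-35


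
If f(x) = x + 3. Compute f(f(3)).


f(3) = 6
f(6) = 9

9


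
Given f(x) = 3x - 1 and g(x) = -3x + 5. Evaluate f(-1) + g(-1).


f(-1) = -4
g(-1) = 8
Sum = 4

4


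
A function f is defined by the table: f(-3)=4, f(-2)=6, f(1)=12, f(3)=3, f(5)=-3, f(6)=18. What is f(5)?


-3


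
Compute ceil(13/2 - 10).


13/2 = 6.5
6.5 - 10 = -3.5
ceil(-3.5) = -3

-3


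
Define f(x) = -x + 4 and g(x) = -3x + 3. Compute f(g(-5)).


g(-5) = 18
f(18) = -14

-14


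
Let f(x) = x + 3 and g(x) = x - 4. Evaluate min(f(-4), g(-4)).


f(-4) = -1
g(-4) = -8
min = -8

-8


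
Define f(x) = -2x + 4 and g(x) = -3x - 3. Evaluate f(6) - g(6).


f(6) = -8
g(6) = -21
Difference = 13

13


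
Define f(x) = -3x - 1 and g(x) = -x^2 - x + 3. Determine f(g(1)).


g(1) = 1
f(1) = -4

-4


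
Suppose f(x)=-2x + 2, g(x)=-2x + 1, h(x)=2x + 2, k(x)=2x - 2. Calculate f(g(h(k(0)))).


k(0) = -2
h(-2) = -2
g(-2) = 5
f(5) = -8

-8


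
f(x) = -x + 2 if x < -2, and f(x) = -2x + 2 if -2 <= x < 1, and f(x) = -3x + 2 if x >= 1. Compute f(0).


0 satisfies -2 <= x < 1
f(0) = 2

2


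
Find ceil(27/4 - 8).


27/4 = 6.75
6.75 - 8 = -1.25
ceil(-1.25) = -1

-1


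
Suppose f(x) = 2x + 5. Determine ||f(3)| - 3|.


f(3) = 11
|11| = 11
|11 - 3| = 8

8


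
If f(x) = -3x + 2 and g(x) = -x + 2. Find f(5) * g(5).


39


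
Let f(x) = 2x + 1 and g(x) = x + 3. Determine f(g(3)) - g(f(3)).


f(g(3)) = 13
g(f(3)) = 10
Difference = 3

3


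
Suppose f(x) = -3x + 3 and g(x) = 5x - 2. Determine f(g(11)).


g(11) = 53
f(53) = -156

-156


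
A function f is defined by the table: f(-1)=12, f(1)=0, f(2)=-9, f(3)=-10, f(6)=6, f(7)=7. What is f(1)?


0


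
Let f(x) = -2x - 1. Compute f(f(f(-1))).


f(-1) = 1
f(1) = -3
f(-3) = 5

5


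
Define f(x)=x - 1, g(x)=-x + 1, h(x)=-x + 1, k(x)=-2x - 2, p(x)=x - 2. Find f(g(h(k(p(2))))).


p(2) = 0
k(0) = -2
h(-2) = 3
g(3) = -2
f(-2) = -3

-3


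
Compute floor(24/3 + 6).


24/3 = 8
8 + 6 = 14
floor(14) = 14

14


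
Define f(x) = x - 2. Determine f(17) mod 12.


f(17) = 15
15 mod 12 = 3

3


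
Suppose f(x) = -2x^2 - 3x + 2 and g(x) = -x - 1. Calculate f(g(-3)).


g(-3) = 2
f(2) = (-2)*(2)^2 - 3*(2) + 2 = -12

-12


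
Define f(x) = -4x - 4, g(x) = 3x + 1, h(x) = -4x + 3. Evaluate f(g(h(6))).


h(6) = -21
g(-21) = -62
f(-62) = 244

244


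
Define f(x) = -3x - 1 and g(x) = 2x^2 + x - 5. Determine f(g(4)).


g(4) = 31
f(31) = -94

-94


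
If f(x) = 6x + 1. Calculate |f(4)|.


f(4) = 25
|25| = 25

25


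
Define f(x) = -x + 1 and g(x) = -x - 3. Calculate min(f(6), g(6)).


f(6) = -5
g(6) = -9
min = -9

-9


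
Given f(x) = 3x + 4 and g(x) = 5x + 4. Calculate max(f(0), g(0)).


f(0) = 4
g(0) = 4
max = 4

4


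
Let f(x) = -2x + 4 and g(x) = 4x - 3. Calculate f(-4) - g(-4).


31


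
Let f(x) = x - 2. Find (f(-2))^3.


f(-2) = -4
(-4)^3 = -64

-64


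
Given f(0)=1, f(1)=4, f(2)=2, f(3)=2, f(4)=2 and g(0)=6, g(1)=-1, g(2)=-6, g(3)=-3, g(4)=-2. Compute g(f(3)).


-6


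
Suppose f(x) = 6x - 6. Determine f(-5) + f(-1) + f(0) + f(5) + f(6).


0


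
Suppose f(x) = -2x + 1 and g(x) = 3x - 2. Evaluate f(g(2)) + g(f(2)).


-18


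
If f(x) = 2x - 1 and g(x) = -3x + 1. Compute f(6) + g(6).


f(6) = 11
g(6) = -17
Sum = -6

-6


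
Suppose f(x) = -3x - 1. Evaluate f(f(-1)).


f(-1) = 2
f(2) = -7

-7


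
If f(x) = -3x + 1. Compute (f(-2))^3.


343


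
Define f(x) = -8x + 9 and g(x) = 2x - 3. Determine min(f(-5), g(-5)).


f(-5) = 49
g(-5) = -13
min = -13

-13


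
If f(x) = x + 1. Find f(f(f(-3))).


f(-3) = -2
f(-2) = -1
f(-1) = 0

0


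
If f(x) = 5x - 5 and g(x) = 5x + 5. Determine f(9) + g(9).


f(9) = 40
g(9) = 50
Sum = 90

90


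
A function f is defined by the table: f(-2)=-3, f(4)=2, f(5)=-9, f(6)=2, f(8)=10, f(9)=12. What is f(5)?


Reading from the table at x = 5

-9


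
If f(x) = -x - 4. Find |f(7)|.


11


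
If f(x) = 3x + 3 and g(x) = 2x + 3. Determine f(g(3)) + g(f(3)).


f(g(3)) = 30
g(f(3)) = 27
Sum = 57

57


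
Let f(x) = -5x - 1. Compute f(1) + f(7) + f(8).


-83


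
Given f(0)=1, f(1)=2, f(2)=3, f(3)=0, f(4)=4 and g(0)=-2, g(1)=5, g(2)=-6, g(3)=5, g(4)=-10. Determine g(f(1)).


-6


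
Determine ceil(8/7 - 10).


-8


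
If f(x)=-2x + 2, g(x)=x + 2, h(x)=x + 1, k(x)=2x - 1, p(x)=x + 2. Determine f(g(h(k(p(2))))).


p(2) = 4
k(4) = 7
h(7) = 8
g(8) = 10
f(10) = -18

-18


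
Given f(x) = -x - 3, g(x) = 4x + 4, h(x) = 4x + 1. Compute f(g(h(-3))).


h(-3) = -11
g(-11) = -40
f(-40) = 37

37


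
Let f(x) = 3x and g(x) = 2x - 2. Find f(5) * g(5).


f(5) = 15
g(5) = 8
Product = 120

120


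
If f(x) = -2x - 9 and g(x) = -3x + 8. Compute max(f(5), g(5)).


f(5) = -19
g(5) = -7
max = -7

-7


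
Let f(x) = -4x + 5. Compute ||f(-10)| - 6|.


f(-10) = 45
|45| = 45
|45 - 6| = 39

39


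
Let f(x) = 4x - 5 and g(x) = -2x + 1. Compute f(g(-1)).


g(-1) = 3
f(3) = 7

7


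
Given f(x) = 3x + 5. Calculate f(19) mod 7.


f(19) = 62
62 mod 7 = 6

6


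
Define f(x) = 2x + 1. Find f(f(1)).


f(1) = 3
f(3) = 7

7


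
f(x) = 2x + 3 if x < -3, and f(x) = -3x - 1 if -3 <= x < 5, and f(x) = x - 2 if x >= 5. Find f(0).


0 satisfies -3 <= x < 5
f(0) = -1

-1


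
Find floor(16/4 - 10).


16/4 = 4
4 - 10 = -6
floor(-6) = -6

-6


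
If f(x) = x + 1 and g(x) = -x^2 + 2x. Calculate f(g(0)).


1


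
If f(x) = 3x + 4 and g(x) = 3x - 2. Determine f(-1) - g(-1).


f(-1) = 1
g(-1) = -5
Difference = 6

6


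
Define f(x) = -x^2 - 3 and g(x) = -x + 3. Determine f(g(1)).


g(1) = 2
f(2) = (-1)*(2)^2 - 3 = -7

-7


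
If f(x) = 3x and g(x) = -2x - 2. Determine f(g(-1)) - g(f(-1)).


f(g(-1)) = 0
g(f(-1)) = 4
Difference = -4

-4


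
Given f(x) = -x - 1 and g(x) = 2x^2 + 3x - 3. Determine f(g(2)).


g(2) = 11
f(11) = -12

-12


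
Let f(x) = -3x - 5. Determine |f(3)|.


f(3) = -14
|-14| = 14

14


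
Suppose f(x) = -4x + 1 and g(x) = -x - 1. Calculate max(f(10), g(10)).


f(10) = -39
g(10) = -11
max = -11

-11


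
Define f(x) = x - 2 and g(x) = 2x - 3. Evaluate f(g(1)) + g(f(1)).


-8


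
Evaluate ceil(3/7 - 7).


3/7 = 0.4286
0.4286 - 7 = -6.5714
ceil(-6.5714) = -6

-6


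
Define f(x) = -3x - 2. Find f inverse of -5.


Solve -3x - 2 = -5
x = (-5 + 2) / (-3) = 1

1


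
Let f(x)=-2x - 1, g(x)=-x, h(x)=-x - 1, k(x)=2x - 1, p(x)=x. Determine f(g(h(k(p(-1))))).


p(-1) = -1
k(-1) = -3
h(-3) = 2
g(2) = -2
f(-2) = 3

3


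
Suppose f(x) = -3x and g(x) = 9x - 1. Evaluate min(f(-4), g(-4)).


f(-4) = 12
g(-4) = -37
min = -37

-37


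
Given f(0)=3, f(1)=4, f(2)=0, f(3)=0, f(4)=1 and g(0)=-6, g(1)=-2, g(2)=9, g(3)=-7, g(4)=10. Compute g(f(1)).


f(1) = 4
g(4) = 10

10


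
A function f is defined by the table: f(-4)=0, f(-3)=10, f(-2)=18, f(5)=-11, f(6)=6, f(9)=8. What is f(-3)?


Reading from the table at x = -3

10


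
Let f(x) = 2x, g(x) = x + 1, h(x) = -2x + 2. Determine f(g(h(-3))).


18


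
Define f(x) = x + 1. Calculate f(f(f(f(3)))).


f(3) = 4
f(4) = 5
f(5) = 6
f(6) = 7

7


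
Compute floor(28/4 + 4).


28/4 = 7
7 + 4 = 11
floor(11) = 11

11


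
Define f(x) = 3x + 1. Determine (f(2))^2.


f(2) = 7
(7)^2 = 49

49


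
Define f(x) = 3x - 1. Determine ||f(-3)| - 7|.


f(-3) = -10
|-10| = 10
|10 - 7| = 3

3


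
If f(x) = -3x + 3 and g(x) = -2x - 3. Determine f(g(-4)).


g(-4) = 5
f(5) = -12

-12


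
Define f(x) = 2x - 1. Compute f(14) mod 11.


5


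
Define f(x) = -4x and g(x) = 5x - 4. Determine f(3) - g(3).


f(3) = -12
g(3) = 11
Difference = -23

-23


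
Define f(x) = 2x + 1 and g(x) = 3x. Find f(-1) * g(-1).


f(-1) = -1
g(-1) = -3
Product = 3

3


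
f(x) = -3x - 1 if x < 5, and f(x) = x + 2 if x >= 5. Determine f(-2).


-2 satisfies x < 5
f(-2) = 5

5


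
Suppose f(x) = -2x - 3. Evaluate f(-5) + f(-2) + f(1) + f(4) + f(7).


f(-5) = 7
f(-2) = 1
f(1) = -5
f(4) = -11
f(7) = -17
Sum = -25

-25


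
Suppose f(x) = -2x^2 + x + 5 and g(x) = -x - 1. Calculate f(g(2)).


g(2) = -3
f(-3) = (-2)*(-3)^2 + 1*(-3) + 5 = -16

-16


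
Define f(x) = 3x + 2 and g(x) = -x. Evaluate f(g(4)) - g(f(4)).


f(g(4)) = -10
g(f(4)) = -14
Difference = 4

4


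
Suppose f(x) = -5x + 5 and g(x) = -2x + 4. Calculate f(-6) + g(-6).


f(-6) = 35
g(-6) = 16
Sum = 51

51


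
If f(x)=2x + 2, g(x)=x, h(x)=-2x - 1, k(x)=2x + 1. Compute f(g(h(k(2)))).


k(2) = 5
h(5) = -11
g(-11) = -11
f(-11) = -20

-20


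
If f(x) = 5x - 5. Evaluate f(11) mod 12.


2


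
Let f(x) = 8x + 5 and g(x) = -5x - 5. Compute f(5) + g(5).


f(5) = 45
g(5) = -30
Sum = 15

15


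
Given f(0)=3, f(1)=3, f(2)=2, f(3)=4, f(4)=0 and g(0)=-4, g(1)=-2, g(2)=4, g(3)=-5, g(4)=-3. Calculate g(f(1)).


f(1) = 3
g(3) = -5

-5


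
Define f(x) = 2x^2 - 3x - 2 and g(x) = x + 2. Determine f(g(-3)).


g(-3) = -1
f(-1) = 2*(-1)^2 - 3*(-1) - 2 = 3

3


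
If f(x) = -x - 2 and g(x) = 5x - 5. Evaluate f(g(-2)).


13


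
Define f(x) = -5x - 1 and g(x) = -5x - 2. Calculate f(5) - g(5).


1


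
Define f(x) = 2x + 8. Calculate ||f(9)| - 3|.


23


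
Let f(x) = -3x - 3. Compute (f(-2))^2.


f(-2) = 3
(3)^2 = 9

9


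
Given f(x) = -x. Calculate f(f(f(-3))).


f(-3) = 3
f(3) = -3
f(-3) = 3

3


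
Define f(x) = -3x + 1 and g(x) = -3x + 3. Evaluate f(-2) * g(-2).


f(-2) = 7
g(-2) = 9
Product = 63

63


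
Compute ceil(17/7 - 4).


17/7 = 2.4286
2.4286 - 4 = -1.5714
ceil(-1.5714) = -1

-1


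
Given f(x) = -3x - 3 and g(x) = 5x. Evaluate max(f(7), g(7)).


f(7) = -24
g(7) = 35
max = 35

35


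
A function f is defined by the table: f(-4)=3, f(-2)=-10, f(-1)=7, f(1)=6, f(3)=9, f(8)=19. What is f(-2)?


Reading from the table at x = -2

-10


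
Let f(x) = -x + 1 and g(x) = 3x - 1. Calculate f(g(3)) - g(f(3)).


f(g(3)) = -7
g(f(3)) = -7
Difference = 0

0


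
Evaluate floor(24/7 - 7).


24/7 = 3.4286
3.4286 - 7 = -3.5714
floor(-3.5714) = -4

-4


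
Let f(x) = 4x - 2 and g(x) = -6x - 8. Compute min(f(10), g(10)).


f(10) = 38
g(10) = -68
min = -68

-68


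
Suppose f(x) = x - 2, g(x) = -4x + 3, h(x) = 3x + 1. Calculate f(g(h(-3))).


h(-3) = -8
g(-8) = 35
f(35) = 33

33


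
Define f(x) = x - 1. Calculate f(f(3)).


f(3) = 2
f(2) = 1

1


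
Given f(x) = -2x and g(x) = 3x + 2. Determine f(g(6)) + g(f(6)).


f(g(6)) = -40
g(f(6)) = -34
Sum = -74

-74


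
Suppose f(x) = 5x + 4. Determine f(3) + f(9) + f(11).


f(3) = 19
f(9) = 49
f(11) = 59
Sum = 127

127


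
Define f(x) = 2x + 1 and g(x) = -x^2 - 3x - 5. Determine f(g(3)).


g(3) = -23
f(-23) = -45

-45


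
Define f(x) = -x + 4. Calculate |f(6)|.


f(6) = -2
|-2| = 2

2


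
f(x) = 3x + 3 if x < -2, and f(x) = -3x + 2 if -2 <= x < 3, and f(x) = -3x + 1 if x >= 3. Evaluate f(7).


7 satisfies x >= 3
f(7) = -20

-20


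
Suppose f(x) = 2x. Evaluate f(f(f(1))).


f(1) = 2
f(2) = 4
f(4) = 8

8


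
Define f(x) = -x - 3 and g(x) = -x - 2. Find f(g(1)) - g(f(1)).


f(g(1)) = 0
g(f(1)) = 2
Difference = -2

-2


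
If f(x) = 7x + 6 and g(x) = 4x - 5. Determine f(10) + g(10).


f(10) = 76
g(10) = 35
Sum = 111

111


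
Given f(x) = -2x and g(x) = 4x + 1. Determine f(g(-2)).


g(-2) = -7
f(-7) = 14

14


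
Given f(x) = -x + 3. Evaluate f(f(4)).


f(4) = -1
f(-1) = 4

4


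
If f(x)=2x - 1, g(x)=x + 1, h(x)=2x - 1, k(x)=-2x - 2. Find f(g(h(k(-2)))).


k(-2) = 2
h(2) = 3
g(3) = 4
f(4) = 7

7


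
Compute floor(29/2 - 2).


29/2 = 14.5
14.5 - 2 = 12.5
floor(12.5) = 12

12


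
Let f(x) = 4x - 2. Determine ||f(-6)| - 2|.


24


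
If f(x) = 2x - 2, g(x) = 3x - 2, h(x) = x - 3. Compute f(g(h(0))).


h(0) = -3
g(-3) = -11
f(-11) = -24

-24


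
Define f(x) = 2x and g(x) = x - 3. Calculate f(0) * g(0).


f(0) = 0
g(0) = -3
Product = 0

0


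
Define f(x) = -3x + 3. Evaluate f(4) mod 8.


7


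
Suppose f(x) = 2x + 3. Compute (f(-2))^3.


f(-2) = -1
(-1)^3 = -1

-1


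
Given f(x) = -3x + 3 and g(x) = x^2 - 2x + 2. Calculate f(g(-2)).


g(-2) = 10
f(10) = -27

-27


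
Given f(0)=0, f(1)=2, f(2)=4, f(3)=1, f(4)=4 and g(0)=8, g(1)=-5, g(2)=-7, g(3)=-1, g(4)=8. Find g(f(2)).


f(2) = 4
g(4) = 8

8


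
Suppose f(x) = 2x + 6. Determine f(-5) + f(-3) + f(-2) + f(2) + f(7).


f(-5) = -4
f(-3) = 0
f(-2) = 2
f(2) = 10
f(7) = 20
Sum = 28

28


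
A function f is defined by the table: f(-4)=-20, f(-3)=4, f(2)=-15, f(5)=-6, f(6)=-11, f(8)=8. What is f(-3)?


4


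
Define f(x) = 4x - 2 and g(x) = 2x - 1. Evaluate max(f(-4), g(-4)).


f(-4) = -18
g(-4) = -9
max = -9

-9


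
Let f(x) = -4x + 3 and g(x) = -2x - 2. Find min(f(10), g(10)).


f(10) = -37
g(10) = -22
min = -37

-37


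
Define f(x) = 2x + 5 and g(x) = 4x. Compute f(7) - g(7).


f(7) = 19
g(7) = 28
Difference = -9

-9


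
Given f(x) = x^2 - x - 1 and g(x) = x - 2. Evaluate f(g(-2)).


g(-2) = -4
f(-4) = 1*(-4)^2 - 1*(-4) - 1 = 19

19


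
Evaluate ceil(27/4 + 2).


27/4 = 6.75
6.75 + 2 = 8.75
ceil(8.75) = 9

9


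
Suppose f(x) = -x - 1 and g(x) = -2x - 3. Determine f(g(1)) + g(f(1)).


f(g(1)) = 4
g(f(1)) = 1
Sum = 5

5


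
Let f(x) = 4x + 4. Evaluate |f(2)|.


12


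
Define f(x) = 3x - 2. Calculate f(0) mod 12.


f(0) = -2
-2 mod 12 = 10

10


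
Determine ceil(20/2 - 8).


20/2 = 10
10 - 8 = 2
ceil(2) = 2

2


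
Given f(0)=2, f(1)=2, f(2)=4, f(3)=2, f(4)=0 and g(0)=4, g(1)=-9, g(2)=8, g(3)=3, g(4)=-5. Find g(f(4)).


4


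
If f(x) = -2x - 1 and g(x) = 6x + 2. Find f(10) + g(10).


f(10) = -21
g(10) = 62
Sum = 41

41


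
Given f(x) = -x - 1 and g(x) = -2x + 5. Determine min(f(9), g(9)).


f(9) = -10
g(9) = -13
min = -13

-13


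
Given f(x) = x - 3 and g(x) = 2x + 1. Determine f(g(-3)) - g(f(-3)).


f(g(-3)) = -8
g(f(-3)) = -11
Difference = 3

3


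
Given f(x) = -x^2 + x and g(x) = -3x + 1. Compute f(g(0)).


g(0) = 1
f(1) = (-1)*(1)^2 + 1*(1) = 0

0


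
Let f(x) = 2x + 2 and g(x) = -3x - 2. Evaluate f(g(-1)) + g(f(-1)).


f(g(-1)) = 4
g(f(-1)) = -2
Sum = 2

2


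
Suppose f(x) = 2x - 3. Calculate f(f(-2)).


f(-2) = -7
f(-7) = -17

-17


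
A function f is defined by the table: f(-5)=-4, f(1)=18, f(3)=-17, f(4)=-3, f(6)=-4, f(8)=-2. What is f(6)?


-4


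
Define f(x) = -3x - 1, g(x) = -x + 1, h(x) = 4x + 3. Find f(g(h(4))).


h(4) = 19
g(19) = -18
f(-18) = 53

53


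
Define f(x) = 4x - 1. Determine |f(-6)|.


f(-6) = -25
|-25| = 25

25


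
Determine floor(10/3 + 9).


10/3 = 3.3333
3.3333 + 9 = 12.3333
floor(12.3333) = 12

12


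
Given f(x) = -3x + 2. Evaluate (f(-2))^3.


f(-2) = 8
(8)^3 = 512

512


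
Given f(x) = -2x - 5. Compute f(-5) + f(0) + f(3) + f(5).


f(-5) = 5
f(0) = -5
f(3) = -11
f(5) = -15
Sum = -26

-26


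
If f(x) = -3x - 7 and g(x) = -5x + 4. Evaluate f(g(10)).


131


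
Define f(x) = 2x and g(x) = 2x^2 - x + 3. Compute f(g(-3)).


g(-3) = 24
f(24) = 48

48


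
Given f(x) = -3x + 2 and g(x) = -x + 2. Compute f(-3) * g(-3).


f(-3) = 11
g(-3) = 5
Product = 55

55


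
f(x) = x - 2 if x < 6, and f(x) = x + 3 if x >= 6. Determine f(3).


3 satisfies x < 6
f(3) = 1

1


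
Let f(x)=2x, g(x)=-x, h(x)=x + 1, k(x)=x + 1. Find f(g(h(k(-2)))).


k(-2) = -1
h(-1) = 0
g(0) = 0
f(0) = 0

0


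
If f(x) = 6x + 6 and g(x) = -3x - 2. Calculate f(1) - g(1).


f(1) = 12
g(1) = -5
Difference = 17

17


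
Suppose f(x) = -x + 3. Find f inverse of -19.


22


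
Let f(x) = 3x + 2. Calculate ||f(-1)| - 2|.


f(-1) = -1
|-1| = 1
|1 - 2| = 1

1


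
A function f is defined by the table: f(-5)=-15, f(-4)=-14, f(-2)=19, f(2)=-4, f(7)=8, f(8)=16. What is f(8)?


Reading from the table at x = 8

16


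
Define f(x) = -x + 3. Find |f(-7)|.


f(-7) = 10
|10| = 10

10


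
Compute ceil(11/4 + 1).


4


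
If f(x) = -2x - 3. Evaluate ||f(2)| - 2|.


f(2) = -7
|-7| = 7
|7 - 2| = 5

5


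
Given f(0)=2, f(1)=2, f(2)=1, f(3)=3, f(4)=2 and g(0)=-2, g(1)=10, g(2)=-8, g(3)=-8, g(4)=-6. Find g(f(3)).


-8


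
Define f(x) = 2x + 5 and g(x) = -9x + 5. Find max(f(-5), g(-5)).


f(-5) = -5
g(-5) = 50
max = 50

50


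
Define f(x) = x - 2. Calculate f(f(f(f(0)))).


f(0) = -2
f(-2) = -4
f(-4) = -6
f(-6) = -8

-8


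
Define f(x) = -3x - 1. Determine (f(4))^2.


169


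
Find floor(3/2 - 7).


-6


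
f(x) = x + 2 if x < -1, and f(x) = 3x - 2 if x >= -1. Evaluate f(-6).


-4


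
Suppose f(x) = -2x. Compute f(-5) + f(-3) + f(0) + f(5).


f(-5) = 10
f(-3) = 6
f(0) = 0
f(5) = -10
Sum = 6

6


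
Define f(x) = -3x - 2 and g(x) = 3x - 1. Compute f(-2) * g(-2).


f(-2) = 4
g(-2) = -7
Product = -28

-28


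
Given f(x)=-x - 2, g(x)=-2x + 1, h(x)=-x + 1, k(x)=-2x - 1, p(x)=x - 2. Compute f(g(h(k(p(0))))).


p(0) = -2
k(-2) = 3
h(3) = -2
g(-2) = 5
f(5) = -7

-7


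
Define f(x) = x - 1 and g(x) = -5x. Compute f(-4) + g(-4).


f(-4) = -5
g(-4) = 20
Sum = 15

15


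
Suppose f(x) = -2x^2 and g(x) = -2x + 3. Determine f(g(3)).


-18


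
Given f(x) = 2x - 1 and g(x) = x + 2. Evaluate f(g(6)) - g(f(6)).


f(g(6)) = 15
g(f(6)) = 13
Difference = 2

2


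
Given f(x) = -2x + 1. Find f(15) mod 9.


7


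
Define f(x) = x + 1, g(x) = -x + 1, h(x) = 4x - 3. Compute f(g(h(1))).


h(1) = 1
g(1) = 0
f(0) = 1

1


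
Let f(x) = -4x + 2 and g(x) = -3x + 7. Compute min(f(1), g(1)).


f(1) = -2
g(1) = 4
min = -2

-2


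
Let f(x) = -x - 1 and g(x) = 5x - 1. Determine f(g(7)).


g(7) = 34
f(34) = -35

-35


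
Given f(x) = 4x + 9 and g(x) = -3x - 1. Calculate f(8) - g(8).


f(8) = 41
g(8) = -25
Difference = 66

66


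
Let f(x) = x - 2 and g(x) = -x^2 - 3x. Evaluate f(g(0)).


g(0) = 0
f(0) = -2

-2


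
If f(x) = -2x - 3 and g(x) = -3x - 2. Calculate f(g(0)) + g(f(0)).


f(g(0)) = 1
g(f(0)) = 7
Sum = 8

8


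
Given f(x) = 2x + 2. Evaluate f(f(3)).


18


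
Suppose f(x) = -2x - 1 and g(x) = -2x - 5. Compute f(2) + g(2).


-14


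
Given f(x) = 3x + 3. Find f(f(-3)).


f(-3) = -6
f(-6) = -15

-15


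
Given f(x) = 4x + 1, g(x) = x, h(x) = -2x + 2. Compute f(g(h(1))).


h(1) = 0
g(0) = 0
f(0) = 1

1


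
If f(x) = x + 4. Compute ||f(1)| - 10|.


5


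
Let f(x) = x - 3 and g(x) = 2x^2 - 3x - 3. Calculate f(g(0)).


g(0) = -3
f(-3) = -6

-6


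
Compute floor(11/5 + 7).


11/5 = 2.2
2.2 + 7 = 9.2
floor(9.2) = 9

9


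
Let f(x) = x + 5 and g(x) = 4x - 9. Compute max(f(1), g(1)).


f(1) = 6
g(1) = -5
max = 6

6


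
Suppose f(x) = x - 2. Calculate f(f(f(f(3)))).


-5


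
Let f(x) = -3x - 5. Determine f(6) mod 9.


4


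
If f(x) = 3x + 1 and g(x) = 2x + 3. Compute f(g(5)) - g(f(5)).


5


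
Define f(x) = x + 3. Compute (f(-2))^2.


f(-2) = 1
(1)^2 = 1

1


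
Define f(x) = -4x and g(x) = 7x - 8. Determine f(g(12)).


-304


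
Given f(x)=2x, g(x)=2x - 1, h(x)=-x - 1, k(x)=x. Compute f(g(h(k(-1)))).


k(-1) = -1
h(-1) = 0
g(0) = -1
f(-1) = -2

-2


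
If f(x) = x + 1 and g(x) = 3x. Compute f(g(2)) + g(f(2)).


f(g(2)) = 7
g(f(2)) = 9
Sum = 16

16


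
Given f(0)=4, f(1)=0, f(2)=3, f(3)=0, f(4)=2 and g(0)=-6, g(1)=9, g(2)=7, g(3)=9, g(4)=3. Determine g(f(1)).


f(1) = 0
g(0) = -6

-6


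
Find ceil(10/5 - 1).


10/5 = 2
2 - 1 = 1
ceil(1) = 1

1


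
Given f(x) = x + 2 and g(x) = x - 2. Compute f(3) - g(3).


f(3) = 5
g(3) = 1
Difference = 4

4


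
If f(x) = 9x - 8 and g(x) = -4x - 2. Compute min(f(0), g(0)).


-8


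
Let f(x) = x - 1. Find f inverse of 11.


Solve x - 1 = 11
x = (11 + 1) / 1 = 12

12


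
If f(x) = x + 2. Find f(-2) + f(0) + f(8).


f(-2) = 0
f(0) = 2
f(8) = 10
Sum = 12

12


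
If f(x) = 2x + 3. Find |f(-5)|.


f(-5) = -7
|-7| = 7

7


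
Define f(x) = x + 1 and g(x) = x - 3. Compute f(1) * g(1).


f(1) = 2
g(1) = -2
Product = -4

-4


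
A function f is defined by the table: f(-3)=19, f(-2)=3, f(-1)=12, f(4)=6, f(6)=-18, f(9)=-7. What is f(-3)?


19


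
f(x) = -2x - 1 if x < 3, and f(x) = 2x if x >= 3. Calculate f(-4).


-4 satisfies x < 3
f(-4) = 7

7


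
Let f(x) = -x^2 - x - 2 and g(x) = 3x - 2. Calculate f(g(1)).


-4


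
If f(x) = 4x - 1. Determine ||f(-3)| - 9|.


f(-3) = -13
|-13| = 13
|13 - 9| = 4

4


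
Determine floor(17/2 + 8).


17/2 = 8.5
8.5 + 8 = 16.5
floor(16.5) = 16

16


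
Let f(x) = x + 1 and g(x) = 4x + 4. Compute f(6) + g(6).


f(6) = 7
g(6) = 28
Sum = 35

35


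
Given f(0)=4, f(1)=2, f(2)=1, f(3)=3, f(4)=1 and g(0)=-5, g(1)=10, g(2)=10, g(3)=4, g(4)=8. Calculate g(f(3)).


f(3) = 3
g(3) = 4

4


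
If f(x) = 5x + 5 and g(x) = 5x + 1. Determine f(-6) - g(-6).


f(-6) = -25
g(-6) = -29
Difference = 4

4


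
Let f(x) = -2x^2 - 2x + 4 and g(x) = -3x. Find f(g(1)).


-8


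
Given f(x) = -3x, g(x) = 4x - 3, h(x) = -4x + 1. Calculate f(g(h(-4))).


h(-4) = 17
g(17) = 65
f(65) = -195

-195


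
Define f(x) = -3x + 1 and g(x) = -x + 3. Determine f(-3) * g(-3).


60


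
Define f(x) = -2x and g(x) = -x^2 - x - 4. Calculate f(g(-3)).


g(-3) = -10
f(-10) = 20

20


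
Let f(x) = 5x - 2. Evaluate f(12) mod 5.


3


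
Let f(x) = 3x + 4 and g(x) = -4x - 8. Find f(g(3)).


g(3) = -20
f(-20) = -56

-56


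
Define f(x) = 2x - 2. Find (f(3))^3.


f(3) = 4
(4)^3 = 64

64


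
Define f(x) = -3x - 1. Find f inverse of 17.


Solve -3x - 1 = 17
x = (17 + 1) / (-3) = -6

-6


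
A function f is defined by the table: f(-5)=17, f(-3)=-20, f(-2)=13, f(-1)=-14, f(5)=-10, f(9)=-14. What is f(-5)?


Reading from the table at x = -5

17


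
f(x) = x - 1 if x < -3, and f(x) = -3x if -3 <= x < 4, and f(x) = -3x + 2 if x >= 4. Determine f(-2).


6


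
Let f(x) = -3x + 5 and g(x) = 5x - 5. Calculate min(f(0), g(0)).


f(0) = 5
g(0) = -5
min = -5

-5


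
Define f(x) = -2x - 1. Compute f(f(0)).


f(0) = -1
f(-1) = 1

1


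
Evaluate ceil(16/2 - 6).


16/2 = 8
8 - 6 = 2
ceil(2) = 2

2


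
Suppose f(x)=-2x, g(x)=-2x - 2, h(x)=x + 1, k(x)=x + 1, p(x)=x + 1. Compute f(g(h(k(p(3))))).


28


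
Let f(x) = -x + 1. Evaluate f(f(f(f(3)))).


f(3) = -2
f(-2) = 3
f(3) = -2
f(-2) = 3

3


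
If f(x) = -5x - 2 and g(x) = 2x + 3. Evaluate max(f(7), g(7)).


f(7) = -37
g(7) = 17
max = 17

17


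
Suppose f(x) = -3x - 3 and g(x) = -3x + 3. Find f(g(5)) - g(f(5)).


f(g(5)) = 33
g(f(5)) = 57
Difference = -24

-24


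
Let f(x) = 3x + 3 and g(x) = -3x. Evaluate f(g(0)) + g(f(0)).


f(g(0)) = 3
g(f(0)) = -9
Sum = -6

-6


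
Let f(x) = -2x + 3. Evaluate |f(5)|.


f(5) = -7
|-7| = 7

7


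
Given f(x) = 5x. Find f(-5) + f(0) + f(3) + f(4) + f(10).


f(-5) = -25
f(0) = 0
f(3) = 15
f(4) = 20
f(10) = 50
Sum = 60

60


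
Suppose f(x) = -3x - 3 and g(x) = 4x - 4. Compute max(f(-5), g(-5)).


f(-5) = 12
g(-5) = -24
max = 12

12


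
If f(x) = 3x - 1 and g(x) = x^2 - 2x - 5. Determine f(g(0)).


g(0) = -5
f(-5) = -16

-16


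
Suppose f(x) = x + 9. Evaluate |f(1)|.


f(1) = 10
|10| = 10

10


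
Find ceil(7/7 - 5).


7/7 = 1
1 - 5 = -4
ceil(-4) = -4

-4


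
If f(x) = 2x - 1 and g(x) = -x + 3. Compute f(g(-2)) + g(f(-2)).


17


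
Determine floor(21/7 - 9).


21/7 = 3
3 - 9 = -6
floor(-6) = -6

-6


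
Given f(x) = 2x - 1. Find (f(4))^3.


f(4) = 7
(7)^3 = 343

343


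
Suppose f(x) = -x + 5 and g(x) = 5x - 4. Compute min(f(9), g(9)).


f(9) = -4
g(9) = 41
min = -4

-4


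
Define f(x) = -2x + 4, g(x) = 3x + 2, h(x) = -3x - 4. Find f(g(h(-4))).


h(-4) = 8
g(8) = 26
f(26) = -48

-48


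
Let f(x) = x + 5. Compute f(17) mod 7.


f(17) = 22
22 mod 7 = 1

1


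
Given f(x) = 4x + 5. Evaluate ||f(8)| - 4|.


f(8) = 37
|37| = 37
|37 - 4| = 33

33


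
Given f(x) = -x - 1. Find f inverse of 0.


Solve -x - 1 = 0
x = (0 + 1) / (-1) = -1

-1


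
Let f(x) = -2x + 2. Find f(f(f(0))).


f(0) = 2
f(2) = -2
f(-2) = 6

6


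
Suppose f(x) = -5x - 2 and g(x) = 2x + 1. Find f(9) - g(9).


f(9) = -47
g(9) = 19
Difference = -66

-66


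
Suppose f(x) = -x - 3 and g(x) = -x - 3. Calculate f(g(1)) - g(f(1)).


f(g(1)) = 1
g(f(1)) = 1
Difference = 0

0


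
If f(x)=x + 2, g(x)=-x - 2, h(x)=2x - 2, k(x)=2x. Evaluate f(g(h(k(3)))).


k(3) = 6
h(6) = 10
g(10) = -12
f(-12) = -10

-10


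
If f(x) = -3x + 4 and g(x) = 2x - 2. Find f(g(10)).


g(10) = 18
f(18) = -50

-50


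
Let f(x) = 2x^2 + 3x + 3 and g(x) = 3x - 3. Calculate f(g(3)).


g(3) = 6
f(6) = 2*(6)^2 + 3*(6) + 3 = 93

93


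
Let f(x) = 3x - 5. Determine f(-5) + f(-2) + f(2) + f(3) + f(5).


f(-5) = -20
f(-2) = -11
f(2) = 1
f(3) = 4
f(5) = 10
Sum = -16

-16


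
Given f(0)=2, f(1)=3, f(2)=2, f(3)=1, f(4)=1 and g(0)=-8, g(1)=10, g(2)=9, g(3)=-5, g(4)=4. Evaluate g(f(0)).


f(0) = 2
g(2) = 9

9


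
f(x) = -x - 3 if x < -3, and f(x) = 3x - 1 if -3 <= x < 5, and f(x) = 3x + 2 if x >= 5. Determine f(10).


10 satisfies x >= 5
f(10) = 32

32


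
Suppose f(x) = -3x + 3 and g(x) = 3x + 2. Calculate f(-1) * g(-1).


f(-1) = 6
g(-1) = -1
Product = -6

-6


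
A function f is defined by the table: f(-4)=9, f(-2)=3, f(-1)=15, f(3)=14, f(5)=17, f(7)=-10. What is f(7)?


Reading from the table at x = 7

-10


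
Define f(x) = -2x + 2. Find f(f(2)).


f(2) = -2
f(-2) = 6

6


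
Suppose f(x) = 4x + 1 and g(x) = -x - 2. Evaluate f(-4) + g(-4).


f(-4) = -15
g(-4) = 2
Sum = -13

-13


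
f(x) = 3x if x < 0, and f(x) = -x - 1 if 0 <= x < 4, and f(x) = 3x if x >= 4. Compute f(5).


5 satisfies x >= 4
f(5) = 15

15


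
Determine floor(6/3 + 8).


10


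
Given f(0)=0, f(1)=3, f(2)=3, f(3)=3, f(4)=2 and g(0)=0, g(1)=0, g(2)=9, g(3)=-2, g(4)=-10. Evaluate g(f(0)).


f(0) = 0
g(0) = 0

0


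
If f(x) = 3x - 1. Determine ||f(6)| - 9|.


f(6) = 17
|17| = 17
|17 - 9| = 8

8


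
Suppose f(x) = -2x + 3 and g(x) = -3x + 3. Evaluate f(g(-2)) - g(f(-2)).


f(g(-2)) = -15
g(f(-2)) = -18
Difference = 3

3


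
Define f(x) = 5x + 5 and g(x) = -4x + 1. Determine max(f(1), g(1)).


f(1) = 10
g(1) = -3
max = 10

10


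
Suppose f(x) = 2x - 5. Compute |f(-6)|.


f(-6) = -17
|-17| = 17

17


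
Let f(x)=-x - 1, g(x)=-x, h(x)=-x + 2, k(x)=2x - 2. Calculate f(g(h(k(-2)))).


k(-2) = -6
h(-6) = 8
g(8) = -8
f(-8) = 7

7


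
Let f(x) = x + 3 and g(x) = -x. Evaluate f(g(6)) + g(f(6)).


f(g(6)) = -3
g(f(6)) = -9
Sum = -12

-12


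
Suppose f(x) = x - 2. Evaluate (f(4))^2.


4


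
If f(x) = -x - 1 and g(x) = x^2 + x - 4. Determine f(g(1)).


g(1) = -2
f(-2) = 1

1


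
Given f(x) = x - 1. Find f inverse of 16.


Solve x - 1 = 16
x = (16 + 1) / 1 = 17

17


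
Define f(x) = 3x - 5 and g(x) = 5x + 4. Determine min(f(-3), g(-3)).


f(-3) = -14
g(-3) = -11
min = -14

-14


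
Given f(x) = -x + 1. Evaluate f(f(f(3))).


-2


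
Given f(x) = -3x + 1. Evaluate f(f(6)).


f(6) = -17
f(-17) = 52

52


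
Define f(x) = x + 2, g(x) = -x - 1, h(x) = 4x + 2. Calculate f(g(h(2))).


-9


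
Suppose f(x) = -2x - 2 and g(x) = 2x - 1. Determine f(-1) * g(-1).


f(-1) = 0
g(-1) = -3
Product = 0

0


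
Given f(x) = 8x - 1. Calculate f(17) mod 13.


5


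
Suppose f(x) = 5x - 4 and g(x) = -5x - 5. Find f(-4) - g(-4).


f(-4) = -24
g(-4) = 15
Difference = -39

-39


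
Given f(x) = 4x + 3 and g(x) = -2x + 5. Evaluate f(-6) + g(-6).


f(-6) = -21
g(-6) = 17
Sum = -4

-4


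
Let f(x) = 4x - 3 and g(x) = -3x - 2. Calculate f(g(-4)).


g(-4) = 10
f(10) = 37

37


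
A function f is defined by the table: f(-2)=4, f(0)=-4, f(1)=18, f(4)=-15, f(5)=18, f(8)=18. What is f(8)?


Reading from the table at x = 8

18


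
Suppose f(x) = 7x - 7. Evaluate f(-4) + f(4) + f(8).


f(-4) = -35
f(4) = 21
f(8) = 49
Sum = 35

35


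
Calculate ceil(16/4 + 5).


16/4 = 4
4 + 5 = 9
ceil(9) = 9

9


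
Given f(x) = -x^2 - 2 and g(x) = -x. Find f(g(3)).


g(3) = -3
f(-3) = (-1)*(-3)^2 - 2 = -11

-11


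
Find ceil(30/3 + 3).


30/3 = 10
10 + 3 = 13
ceil(13) = 13

13


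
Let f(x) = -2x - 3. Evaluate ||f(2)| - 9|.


f(2) = -7
|-7| = 7
|7 - 9| = 2

2


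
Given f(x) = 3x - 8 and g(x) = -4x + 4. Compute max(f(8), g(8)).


16


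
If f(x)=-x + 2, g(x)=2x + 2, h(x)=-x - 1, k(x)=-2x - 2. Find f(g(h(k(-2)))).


k(-2) = 2
h(2) = -3
g(-3) = -4
f(-4) = 6

6


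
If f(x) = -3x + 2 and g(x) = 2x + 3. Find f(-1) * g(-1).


f(-1) = 5
g(-1) = 1
Product = 5

5


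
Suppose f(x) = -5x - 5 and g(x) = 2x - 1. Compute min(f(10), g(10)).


f(10) = -55
g(10) = 19
min = -55

-55


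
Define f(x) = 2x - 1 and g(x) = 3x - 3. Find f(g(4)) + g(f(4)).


f(g(4)) = 17
g(f(4)) = 18
Sum = 35

35


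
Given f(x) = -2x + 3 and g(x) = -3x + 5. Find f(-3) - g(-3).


f(-3) = 9
g(-3) = 14
Difference = -5

-5


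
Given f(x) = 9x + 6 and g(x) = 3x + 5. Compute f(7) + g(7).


f(7) = 69
g(7) = 26
Sum = 95

95


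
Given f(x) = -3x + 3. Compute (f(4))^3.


f(4) = -9
(-9)^3 = -729

-729


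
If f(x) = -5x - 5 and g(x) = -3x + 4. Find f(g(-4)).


g(-4) = 16
f(16) = -85

-85


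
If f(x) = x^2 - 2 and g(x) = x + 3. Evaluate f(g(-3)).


g(-3) = 0
f(0) = 1*(0)^2 - 2 = -2

-2


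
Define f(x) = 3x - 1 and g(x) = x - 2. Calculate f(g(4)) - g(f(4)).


f(g(4)) = 5
g(f(4)) = 9
Difference = -4

-4


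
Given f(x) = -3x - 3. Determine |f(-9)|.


f(-9) = 24
|24| = 24

24


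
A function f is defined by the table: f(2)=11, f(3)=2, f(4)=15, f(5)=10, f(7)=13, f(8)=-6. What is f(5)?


Reading from the table at x = 5

10


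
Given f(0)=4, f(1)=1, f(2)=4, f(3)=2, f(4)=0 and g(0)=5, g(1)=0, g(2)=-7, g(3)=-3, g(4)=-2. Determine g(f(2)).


f(2) = 4
g(4) = -2

-2


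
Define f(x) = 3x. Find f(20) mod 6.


f(20) = 60
60 mod 6 = 0

0


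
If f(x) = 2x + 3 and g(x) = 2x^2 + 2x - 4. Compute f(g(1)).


g(1) = 0
f(0) = 3

3


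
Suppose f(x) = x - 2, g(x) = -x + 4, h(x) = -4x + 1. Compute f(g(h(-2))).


h(-2) = 9
g(9) = -5
f(-5) = -7

-7


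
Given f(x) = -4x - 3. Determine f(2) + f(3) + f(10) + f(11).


f(2) = -11
f(3) = -15
f(10) = -43
f(11) = -47
Sum = -116

-116


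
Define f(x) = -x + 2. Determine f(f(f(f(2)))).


f(2) = 0
f(0) = 2
f(2) = 0
f(0) = 2

2


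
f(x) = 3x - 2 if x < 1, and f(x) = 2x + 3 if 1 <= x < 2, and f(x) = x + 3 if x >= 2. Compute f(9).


9 satisfies x >= 2
f(9) = 12

12


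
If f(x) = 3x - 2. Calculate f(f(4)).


f(4) = 10
f(10) = 28

28


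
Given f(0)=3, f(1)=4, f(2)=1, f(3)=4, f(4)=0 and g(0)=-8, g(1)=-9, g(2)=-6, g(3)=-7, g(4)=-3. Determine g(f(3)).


f(3) = 4
g(4) = -3

-3


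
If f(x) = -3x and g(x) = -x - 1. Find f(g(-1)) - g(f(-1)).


f(g(-1)) = 0
g(f(-1)) = -4
Difference = 4

4


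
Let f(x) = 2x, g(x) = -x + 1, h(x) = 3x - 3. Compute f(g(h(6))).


h(6) = 15
g(15) = -14
f(-14) = -28

-28


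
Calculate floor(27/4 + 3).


27/4 = 6.75
6.75 + 3 = 9.75
floor(9.75) = 9

9


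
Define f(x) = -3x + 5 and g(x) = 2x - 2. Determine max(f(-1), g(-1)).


f(-1) = 8
g(-1) = -4
max = 8

8


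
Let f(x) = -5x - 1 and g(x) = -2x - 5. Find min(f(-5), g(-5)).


f(-5) = 24
g(-5) = 5
min = 5

5


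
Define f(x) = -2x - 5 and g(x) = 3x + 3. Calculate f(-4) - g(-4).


f(-4) = 3
g(-4) = -9
Difference = 12

12


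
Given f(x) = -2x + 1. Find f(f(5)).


f(5) = -9
f(-9) = 19

19


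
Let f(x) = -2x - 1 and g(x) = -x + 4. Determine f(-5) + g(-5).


f(-5) = 9
g(-5) = 9
Sum = 18

18


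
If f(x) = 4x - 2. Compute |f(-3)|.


f(-3) = -14
|-14| = 14

14


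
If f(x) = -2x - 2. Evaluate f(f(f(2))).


-22


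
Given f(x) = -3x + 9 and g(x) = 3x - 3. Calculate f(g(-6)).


72


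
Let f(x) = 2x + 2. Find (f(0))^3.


f(0) = 2
(2)^3 = 8

8


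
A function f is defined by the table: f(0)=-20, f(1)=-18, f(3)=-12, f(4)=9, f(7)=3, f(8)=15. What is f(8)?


Reading from the table at x = 8

15


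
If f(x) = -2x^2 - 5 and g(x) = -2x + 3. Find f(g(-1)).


g(-1) = 5
f(5) = (-2)*(5)^2 - 5 = -55

-55


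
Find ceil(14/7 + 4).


14/7 = 2
2 + 4 = 6
ceil(6) = 6

6


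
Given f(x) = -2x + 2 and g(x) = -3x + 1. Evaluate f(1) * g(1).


0


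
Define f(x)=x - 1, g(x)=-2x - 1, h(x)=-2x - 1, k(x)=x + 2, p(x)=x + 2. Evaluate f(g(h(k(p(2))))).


p(2) = 4
k(4) = 6
h(6) = -13
g(-13) = 25
f(25) = 24

24


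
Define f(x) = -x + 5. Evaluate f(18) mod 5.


2


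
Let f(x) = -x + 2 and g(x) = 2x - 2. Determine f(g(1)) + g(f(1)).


f(g(1)) = 2
g(f(1)) = 0
Sum = 2

2


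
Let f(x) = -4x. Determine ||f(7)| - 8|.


20


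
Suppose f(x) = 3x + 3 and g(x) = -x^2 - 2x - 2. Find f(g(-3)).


-12


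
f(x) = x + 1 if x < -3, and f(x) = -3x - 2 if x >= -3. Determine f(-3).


7


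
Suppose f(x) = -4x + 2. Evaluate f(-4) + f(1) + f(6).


f(-4) = 18
f(1) = -2
f(6) = -22
Sum = -6

-6


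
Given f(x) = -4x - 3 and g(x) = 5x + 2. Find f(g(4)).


g(4) = 22
f(22) = -91

-91


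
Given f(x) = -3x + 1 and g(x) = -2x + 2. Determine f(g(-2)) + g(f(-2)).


f(g(-2)) = -17
g(f(-2)) = -12
Sum = -29

-29


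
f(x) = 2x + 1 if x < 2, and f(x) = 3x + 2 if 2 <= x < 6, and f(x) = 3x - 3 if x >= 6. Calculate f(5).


5 satisfies 2 <= x < 6
f(5) = 17

17


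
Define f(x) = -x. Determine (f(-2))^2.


f(-2) = 2
(2)^2 = 4

4
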